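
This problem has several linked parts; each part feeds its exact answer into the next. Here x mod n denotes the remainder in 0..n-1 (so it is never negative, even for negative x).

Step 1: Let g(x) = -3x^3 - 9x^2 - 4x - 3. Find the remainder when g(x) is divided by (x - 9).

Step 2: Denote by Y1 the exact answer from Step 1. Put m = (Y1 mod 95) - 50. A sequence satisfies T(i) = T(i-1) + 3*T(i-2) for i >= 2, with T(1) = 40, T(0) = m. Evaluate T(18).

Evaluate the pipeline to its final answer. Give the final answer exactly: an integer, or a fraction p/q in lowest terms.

Step 1: remainder = value at the root: -3*(9)^3 - 9*(9)^2 - 4*(9)^1 - 3 = (-2187) + (-729) + (-36) + (-3) = -2955; answer -2955
Step 2: Y1 = -2955; m = 35; T(2) = 1*(40) + 3*(35) = 145; iterating: T(2)=145, T(3)=265, T(4)=700, T(5)=1495, T(6)=3595, T(7)=8080, T(8)=18865, T(9)=43105, T(10)=99700, T(11)=229015, T(12)=528115, T(13)=1215160, T(14)=2799505, T(15)=6444985, T(16)=14843500, T(17)=34178455, T(18)=78708955; answer 78708955

78708955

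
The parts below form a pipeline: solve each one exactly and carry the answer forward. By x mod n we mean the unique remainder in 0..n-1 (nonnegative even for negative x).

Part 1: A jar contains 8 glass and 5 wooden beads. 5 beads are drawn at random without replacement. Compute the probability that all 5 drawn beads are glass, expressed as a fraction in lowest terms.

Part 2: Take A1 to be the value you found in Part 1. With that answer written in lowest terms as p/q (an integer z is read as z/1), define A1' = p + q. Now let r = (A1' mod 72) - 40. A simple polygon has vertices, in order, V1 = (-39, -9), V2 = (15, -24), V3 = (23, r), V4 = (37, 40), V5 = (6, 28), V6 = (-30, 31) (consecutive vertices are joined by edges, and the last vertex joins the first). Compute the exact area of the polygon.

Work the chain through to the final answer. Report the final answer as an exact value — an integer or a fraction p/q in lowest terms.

2845

Part 1: total draws C(13,5) = 1287; favorable C(8,5) = 56; P = 56/1287; answer 56/1287
Part 2: A1 = 56/1287; threaded value p + q = 1343; r = 7; cross terms: (-39*-24 - 15*-9)=1071, (15*7 - 23*-24)=657, (23*40 - 37*7)=661, (37*28 - 6*40)=796, (6*31 - -30*28)=1026, (-30*-9 - -39*31)=1479; twice the area = |5690| = 5690; area = 2845; answer 2845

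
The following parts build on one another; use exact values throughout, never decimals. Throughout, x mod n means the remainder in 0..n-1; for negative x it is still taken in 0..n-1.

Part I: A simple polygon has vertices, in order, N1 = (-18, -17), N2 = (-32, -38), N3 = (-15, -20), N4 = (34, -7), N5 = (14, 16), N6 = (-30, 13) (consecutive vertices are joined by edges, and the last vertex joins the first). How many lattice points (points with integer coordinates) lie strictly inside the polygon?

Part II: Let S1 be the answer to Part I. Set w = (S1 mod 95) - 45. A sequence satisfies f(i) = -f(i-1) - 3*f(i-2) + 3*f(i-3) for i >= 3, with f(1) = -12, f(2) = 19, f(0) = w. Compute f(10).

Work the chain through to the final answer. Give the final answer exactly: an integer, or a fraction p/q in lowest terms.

-7973

Part I: cross terms: (-18*-38 - -32*-17)=140, (-32*-20 - -15*-38)=70, (-15*-7 - 34*-20)=785, (34*16 - 14*-7)=642, (14*13 - -30*16)=662, (-30*-17 - -18*13)=744; twice the area = |3043| = 3043; area = 3043/2; boundary points = 7 + 1 + 1 + 1 + 1 + 6 = 17; strictly interior points = area - boundary/2 + 1 = 1514; answer 1514
Part II: S1 = 1514; w = 44; f(3) = -1*(19) - 3*(-12) + 3*(44) = 149; iterating: f(3)=149, f(4)=-242, f(5)=-148, f(6)=1321, f(7)=-1603, f(8)=-2804, f(9)=11576, f(10)=-7973; answer -7973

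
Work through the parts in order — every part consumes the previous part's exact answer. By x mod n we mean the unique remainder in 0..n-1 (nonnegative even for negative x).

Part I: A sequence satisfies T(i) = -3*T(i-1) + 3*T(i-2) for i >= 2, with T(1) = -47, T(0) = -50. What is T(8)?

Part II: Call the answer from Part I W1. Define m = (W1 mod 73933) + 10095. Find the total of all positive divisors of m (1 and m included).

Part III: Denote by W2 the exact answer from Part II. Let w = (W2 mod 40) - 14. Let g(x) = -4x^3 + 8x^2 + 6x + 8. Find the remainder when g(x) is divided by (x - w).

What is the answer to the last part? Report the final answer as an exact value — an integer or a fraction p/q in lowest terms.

Part I: T(2) = -3*(-47) + 3*(-50) = -9; iterating: T(2)=-9, T(3)=-114, T(4)=315, T(5)=-1287, T(6)=4806, T(7)=-18279, T(8)=69255; answer 69255
Part II: W1 = 69255; m = 79350; 79350 = 2 * 3 * 5^2 * 23^2; sigma = (1 + 2) * (1 + 3) * (1 + 5 + 25) * (1 + 23 + 529) = 3 * 4 * 31 * 553 = 205716; answer 205716
Part III: W2 = 205716; w = 22; remainder = value at the root: -4*(22)^3 + 8*(22)^2 + 6*(22)^1 + 8 = (-42592) + (3872) + (132) + (8) = -38580; answer -38580

-38580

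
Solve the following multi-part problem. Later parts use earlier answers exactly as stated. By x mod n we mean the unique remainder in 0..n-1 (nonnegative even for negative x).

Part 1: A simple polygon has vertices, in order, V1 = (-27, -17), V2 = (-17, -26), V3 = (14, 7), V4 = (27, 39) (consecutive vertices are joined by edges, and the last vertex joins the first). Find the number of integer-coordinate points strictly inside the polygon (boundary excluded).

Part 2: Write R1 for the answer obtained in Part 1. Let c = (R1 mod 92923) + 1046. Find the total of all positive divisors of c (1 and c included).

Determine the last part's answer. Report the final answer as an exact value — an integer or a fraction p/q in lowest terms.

Part 1: cross terms: (-27*-26 - -17*-17)=413, (-17*7 - 14*-26)=245, (14*39 - 27*7)=357, (27*-17 - -27*39)=594; twice the area = |1609| = 1609; area = 1609/2; boundary points = 1 + 1 + 1 + 2 = 5; strictly interior points = area - boundary/2 + 1 = 803; answer 803
Part 2: R1 = 803; c = 1849; 1849 = 43^2; sigma = (1 + 43 + 1849) = 1893; answer 1893

1893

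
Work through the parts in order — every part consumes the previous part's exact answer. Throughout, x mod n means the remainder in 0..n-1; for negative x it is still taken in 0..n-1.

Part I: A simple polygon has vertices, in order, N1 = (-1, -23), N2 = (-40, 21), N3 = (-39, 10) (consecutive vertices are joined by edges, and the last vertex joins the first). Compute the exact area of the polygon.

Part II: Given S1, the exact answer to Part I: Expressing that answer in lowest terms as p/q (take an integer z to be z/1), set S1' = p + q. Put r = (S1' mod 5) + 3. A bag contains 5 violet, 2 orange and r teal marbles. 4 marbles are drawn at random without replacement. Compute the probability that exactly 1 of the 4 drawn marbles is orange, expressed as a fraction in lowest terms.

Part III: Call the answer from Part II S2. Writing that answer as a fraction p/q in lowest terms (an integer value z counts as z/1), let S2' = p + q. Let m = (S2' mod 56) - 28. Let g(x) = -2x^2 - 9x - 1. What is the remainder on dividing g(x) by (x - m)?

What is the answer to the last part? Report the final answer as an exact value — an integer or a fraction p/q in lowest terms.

Part I: cross terms: (-1*21 - -40*-23)=-941, (-40*10 - -39*21)=419, (-39*-23 - -1*10)=907; twice the area = |385| = 385; area = 385/2; answer 385/2
Part II: S1 = 385/2; threaded value p + q = 387; r = 5; total draws C(12,4) = 495; favorable C(2,1)*C(10,3) = 240; P = 16/33; answer 16/33
Part III: S2 = 16/33; threaded value p + q = 49; m = 21; remainder = value at the root: -2*(21)^2 - 9*(21)^1 - 1 = (-882) + (-189) + (-1) = -1072; answer -1072

-1072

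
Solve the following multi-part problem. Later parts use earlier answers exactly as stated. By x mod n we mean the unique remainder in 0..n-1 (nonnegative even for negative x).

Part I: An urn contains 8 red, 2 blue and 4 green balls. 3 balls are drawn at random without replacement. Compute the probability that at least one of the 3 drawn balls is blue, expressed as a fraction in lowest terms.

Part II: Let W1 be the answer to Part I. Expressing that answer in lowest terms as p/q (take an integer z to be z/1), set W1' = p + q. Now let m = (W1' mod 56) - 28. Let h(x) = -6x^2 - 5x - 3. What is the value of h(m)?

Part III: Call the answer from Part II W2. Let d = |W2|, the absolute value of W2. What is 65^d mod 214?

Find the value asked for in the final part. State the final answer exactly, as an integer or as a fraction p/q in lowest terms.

35

Part I: total draws C(14,3) = 364; complement C(12,3) = 220; favorable 364 - 220 = 144; P = 36/91; answer 36/91
Part II: W1 = 36/91; threaded value p + q = 127; m = -13; -6*(-13)^2 - 5*(-13)^1 - 3 = (-1014) + (65) + (-3) = -952; answer -952
Part III: W2 = -952; d = 952; squarings mod 214: 65^1=65, 65^2=159, 65^4=29, 65^8=199, 65^16=11, 65^32=121, 65^64=89, 65^128=3, 65^256=9, 65^512=81; 65^952 = 65^8 * 65^16 * 65^32 * 65^128 * 65^256 * 65^512 = 35 (mod 214); answer 35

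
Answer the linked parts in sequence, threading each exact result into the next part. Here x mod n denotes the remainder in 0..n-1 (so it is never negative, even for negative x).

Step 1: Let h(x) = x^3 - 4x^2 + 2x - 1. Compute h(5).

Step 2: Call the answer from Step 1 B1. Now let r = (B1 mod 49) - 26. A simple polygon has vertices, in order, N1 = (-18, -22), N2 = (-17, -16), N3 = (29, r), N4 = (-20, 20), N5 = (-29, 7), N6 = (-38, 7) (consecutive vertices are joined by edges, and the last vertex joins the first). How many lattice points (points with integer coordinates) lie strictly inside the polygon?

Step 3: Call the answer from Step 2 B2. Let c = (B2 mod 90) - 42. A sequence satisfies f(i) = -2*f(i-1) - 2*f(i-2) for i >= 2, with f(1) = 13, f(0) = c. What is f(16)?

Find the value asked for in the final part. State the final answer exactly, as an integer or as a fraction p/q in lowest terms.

1280

Step 1: 1*(5)^3 - 4*(5)^2 + 2*(5)^1 - 1 = (125) + (-100) + (10) + (-1) = 34; answer 34
Step 2: B1 = 34; r = 8; cross terms: (-18*-16 - -17*-22)=-86, (-17*8 - 29*-16)=328, (29*20 - -20*8)=740, (-20*7 - -29*20)=440, (-29*7 - -38*7)=63, (-38*-22 - -18*7)=962; twice the area = |2447| = 2447; area = 2447/2; boundary points = 1 + 2 + 1 + 1 + 9 + 1 = 15; strictly interior points = area - boundary/2 + 1 = 1217; answer 1217
Step 3: B2 = 1217; c = 5; f(2) = -2*(13) - 2*(5) = -36; iterating: f(2)=-36, f(3)=46, f(4)=-20, f(5)=-52, f(6)=144, f(7)=-184, f(8)=80, f(9)=208, f(10)=-576, f(11)=736, f(12)=-320, f(13)=-832, f(14)=2304, f(15)=-2944, f(16)=1280; answer 1280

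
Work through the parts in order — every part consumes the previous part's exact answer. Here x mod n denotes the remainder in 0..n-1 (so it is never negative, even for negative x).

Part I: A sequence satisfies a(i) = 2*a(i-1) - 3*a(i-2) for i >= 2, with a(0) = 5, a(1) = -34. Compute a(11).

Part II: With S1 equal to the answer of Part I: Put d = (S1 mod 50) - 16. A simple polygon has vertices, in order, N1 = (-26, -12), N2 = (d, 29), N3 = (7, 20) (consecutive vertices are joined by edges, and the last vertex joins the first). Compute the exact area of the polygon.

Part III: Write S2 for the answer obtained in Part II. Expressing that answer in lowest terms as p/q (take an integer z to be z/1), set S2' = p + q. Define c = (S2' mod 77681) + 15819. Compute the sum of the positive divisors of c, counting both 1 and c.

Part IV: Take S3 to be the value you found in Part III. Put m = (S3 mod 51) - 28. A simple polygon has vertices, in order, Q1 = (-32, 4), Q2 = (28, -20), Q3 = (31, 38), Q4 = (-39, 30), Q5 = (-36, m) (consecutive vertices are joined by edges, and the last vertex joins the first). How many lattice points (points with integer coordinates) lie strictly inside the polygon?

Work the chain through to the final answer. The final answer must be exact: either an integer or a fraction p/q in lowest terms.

2785

Part I: a(2) = 2*(-34) - 3*(5) = -83; iterating: a(2)=-83, a(3)=-64, a(4)=121, a(5)=434, a(6)=505, a(7)=-292, a(8)=-2099, a(9)=-3322, a(10)=-347, a(11)=9272; answer 9272
Part II: S1 = 9272; d = 6; cross terms: (-26*29 - 6*-12)=-682, (6*20 - 7*29)=-83, (7*-12 - -26*20)=436; twice the area = |-329| = 329; area = 329/2; answer 329/2
Part III: S2 = 329/2; threaded value p + q = 331; c = 16150; 16150 = 2 * 5^2 * 17 * 19; sigma = (1 + 2) * (1 + 5 + 25) * (1 + 17) * (1 + 19) = 3 * 31 * 18 * 20 = 33480; answer 33480
Part IV: S3 = 33480; m = -4; cross terms: (-32*-20 - 28*4)=528, (28*38 - 31*-20)=1684, (31*30 - -39*38)=2412, (-39*-4 - -36*30)=1236, (-36*4 - -32*-4)=-272; twice the area = |5588| = 5588; area = 2794; boundary points = 12 + 1 + 2 + 1 + 4 = 20; strictly interior points = area - boundary/2 + 1 = 2785; answer 2785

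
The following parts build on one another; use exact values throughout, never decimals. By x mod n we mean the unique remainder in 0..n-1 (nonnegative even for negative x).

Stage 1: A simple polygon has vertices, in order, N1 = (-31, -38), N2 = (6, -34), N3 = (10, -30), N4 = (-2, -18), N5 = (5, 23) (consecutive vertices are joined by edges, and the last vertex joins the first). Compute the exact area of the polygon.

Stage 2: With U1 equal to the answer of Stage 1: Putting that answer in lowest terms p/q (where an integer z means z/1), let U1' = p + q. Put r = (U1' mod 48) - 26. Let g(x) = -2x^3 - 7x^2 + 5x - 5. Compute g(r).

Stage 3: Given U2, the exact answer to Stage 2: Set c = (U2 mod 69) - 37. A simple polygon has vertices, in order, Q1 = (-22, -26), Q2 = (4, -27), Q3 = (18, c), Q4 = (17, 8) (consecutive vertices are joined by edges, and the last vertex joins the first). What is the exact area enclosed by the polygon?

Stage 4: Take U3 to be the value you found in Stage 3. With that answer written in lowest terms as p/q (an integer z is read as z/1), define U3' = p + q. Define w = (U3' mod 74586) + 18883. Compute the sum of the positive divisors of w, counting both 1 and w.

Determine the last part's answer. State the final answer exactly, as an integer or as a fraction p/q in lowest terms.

Stage 1: cross terms: (-31*-34 - 6*-38)=1282, (6*-30 - 10*-34)=160, (10*-18 - -2*-30)=-240, (-2*23 - 5*-18)=44, (5*-38 - -31*23)=523; twice the area = |1769| = 1769; area = 1769/2; answer 1769/2
Stage 2: U1 = 1769/2; threaded value p + q = 1771; r = 17; -2*(17)^3 - 7*(17)^2 + 5*(17)^1 - 5 = (-9826) + (-2023) + (85) + (-5) = -11769; answer -11769
Stage 3: U2 = -11769; c = -7; cross terms: (-22*-27 - 4*-26)=698, (4*-7 - 18*-27)=458, (18*8 - 17*-7)=263, (17*-26 - -22*8)=-266; twice the area = |1153| = 1153; area = 1153/2; answer 1153/2
Stage 4: U3 = 1153/2; threaded value p + q = 1155; w = 20038; 20038 = 2 * 43 * 233; sigma = (1 + 2) * (1 + 43) * (1 + 233) = 3 * 44 * 234 = 30888; answer 30888

30888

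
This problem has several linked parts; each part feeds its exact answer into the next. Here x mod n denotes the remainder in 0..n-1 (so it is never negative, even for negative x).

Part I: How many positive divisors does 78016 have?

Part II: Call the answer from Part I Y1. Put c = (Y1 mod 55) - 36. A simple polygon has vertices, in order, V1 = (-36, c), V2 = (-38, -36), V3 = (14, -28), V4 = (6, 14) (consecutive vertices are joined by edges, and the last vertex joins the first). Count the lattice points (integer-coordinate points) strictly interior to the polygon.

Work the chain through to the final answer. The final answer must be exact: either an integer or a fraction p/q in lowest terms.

1686

Part I: 78016 = 2^6 * 23 * 53; number of divisors = (6+1) * (1+1) * (1+1) = 28; answer 28
Part II: Y1 = 28; c = -8; cross terms: (-36*-36 - -38*-8)=992, (-38*-28 - 14*-36)=1568, (14*14 - 6*-28)=364, (6*-8 - -36*14)=456; twice the area = |3380| = 3380; area = 1690; boundary points = 2 + 4 + 2 + 2 = 10; strictly interior points = area - boundary/2 + 1 = 1686; answer 1686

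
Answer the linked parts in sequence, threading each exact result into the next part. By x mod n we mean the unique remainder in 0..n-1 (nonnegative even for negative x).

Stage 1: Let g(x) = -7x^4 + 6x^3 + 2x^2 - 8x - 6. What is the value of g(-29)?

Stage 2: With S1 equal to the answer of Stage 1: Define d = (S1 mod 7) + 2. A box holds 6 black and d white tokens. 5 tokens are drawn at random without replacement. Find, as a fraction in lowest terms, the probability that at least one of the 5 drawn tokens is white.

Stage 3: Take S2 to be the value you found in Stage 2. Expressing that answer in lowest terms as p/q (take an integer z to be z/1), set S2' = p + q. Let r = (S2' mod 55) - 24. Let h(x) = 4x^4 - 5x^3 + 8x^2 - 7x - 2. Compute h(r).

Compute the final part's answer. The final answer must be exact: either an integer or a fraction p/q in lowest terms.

8230

Stage 1: -7*(-29)^4 + 6*(-29)^3 + 2*(-29)^2 - 8*(-29)^1 - 6 = (-4950967) + (-146334) + (1682) + (232) + (-6) = -5095393; answer -5095393
Stage 2: S1 = -5095393; d = 7; total draws C(13,5) = 1287; complement C(6,5) = 6; favorable 1287 - 6 = 1281; P = 427/429; answer 427/429
Stage 3: S2 = 427/429; threaded value p + q = 856; r = 7; 4*(7)^4 - 5*(7)^3 + 8*(7)^2 - 7*(7)^1 - 2 = (9604) + (-1715) + (392) + (-49) + (-2) = 8230; answer 8230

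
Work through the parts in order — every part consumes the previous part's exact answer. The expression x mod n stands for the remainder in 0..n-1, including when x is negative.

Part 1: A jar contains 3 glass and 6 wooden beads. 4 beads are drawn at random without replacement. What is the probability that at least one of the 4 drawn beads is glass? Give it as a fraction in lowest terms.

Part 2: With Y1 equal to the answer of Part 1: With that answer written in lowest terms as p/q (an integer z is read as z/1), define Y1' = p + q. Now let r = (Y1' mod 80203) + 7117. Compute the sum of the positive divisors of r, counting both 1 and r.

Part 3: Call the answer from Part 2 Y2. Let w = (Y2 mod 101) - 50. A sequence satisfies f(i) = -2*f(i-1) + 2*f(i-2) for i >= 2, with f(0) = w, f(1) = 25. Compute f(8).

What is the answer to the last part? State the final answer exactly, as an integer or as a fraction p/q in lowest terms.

-51920

Part 1: total draws C(9,4) = 126; complement C(6,4) = 15; favorable 126 - 15 = 111; P = 37/42; answer 37/42
Part 2: Y1 = 37/42; threaded value p + q = 79; r = 7196; 7196 = 2^2 * 7 * 257; sigma = (1 + 2 + 4) * (1 + 7) * (1 + 257) = 7 * 8 * 258 = 14448; answer 14448
Part 3: Y2 = 14448; w = -45; f(2) = -2*(25) + 2*(-45) = -140; iterating: f(2)=-140, f(3)=330, f(4)=-940, f(5)=2540, f(6)=-6960, f(7)=19000, f(8)=-51920; answer -51920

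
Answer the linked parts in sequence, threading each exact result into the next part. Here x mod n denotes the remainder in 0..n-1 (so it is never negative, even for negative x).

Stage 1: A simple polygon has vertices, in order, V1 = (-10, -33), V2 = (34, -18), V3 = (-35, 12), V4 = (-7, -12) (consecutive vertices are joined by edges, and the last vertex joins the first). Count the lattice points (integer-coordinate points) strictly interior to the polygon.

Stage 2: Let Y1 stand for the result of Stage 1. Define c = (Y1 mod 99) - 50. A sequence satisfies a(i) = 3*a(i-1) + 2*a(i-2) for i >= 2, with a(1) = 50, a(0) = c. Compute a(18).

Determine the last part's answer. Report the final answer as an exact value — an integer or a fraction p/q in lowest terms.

104256931652

Stage 1: cross terms: (-10*-18 - 34*-33)=1302, (34*12 - -35*-18)=-222, (-35*-12 - -7*12)=504, (-7*-33 - -10*-12)=111; twice the area = |1695| = 1695; area = 1695/2; boundary points = 1 + 3 + 4 + 3 = 11; strictly interior points = area - boundary/2 + 1 = 843; answer 843
Stage 2: Y1 = 843; c = 1; a(2) = 3*(50) + 2*(1) = 152; iterating: a(2)=152, a(3)=556, a(4)=1972, a(5)=7028, a(6)=25028, a(7)=89140, a(8)=317476, a(9)=1130708, a(10)=4027076, a(11)=14342644, a(12)=51082084, a(13)=181931540, a(14)=647958788, a(15)=2307739444, a(16)=8219135908, a(17)=29272886612, a(18)=104256931652; answer 104256931652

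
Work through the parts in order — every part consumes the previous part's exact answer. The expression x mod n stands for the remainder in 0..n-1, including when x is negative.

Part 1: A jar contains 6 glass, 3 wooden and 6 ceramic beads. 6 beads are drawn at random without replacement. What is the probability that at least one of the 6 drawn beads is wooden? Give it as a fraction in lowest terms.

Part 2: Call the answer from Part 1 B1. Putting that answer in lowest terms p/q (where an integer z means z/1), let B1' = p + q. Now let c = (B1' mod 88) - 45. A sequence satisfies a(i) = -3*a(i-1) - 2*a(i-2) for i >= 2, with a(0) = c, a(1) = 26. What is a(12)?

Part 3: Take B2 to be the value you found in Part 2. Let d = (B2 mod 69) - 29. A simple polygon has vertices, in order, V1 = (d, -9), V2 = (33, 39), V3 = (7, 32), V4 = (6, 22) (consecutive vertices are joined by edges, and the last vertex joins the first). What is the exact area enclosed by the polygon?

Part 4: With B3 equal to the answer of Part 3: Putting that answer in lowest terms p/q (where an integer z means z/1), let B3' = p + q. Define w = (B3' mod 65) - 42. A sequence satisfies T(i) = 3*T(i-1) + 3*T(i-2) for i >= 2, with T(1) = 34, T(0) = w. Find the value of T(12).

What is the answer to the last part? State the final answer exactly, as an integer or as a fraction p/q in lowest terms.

91324017

Part 1: total draws C(15,6) = 5005; complement C(12,6) = 924; favorable 5005 - 924 = 4081; P = 53/65; answer 53/65
Part 2: B1 = 53/65; threaded value p + q = 118; c = -15; a(2) = -3*(26) - 2*(-15) = -48; iterating: a(2)=-48, a(3)=92, a(4)=-180, a(5)=356, a(6)=-708, a(7)=1412, a(8)=-2820, a(9)=5636, a(10)=-11268, a(11)=22532, a(12)=-45060; answer -45060
Part 3: B2 = -45060; d = 37; cross terms: (37*39 - 33*-9)=1740, (33*32 - 7*39)=783, (7*22 - 6*32)=-38, (6*-9 - 37*22)=-868; twice the area = |1617| = 1617; area = 1617/2; answer 1617/2
Part 4: B3 = 1617/2; threaded value p + q = 1619; w = 17; T(2) = 3*(34) + 3*(17) = 153; iterating: T(2)=153, T(3)=561, T(4)=2142, T(5)=8109, T(6)=30753, T(7)=116586, T(8)=442017, T(9)=1675809, T(10)=6353478, T(11)=24087861, T(12)=91324017; answer 91324017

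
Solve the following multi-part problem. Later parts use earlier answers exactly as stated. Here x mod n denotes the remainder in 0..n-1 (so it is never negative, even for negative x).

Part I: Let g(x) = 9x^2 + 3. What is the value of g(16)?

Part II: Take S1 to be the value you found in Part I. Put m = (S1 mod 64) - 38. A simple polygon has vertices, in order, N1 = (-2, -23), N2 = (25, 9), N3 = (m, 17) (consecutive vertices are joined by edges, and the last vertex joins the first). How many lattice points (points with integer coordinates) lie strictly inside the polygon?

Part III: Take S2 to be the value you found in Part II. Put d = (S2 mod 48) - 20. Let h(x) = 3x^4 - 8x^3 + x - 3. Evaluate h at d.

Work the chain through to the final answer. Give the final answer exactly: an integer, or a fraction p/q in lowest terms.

Part I: 9*(16)^2 + 3 = (2304) + (3) = 2307; answer 2307
Part II: S1 = 2307; m = -35; cross terms: (-2*9 - 25*-23)=557, (25*17 - -35*9)=740, (-35*-23 - -2*17)=839; twice the area = |2136| = 2136; area = 1068; boundary points = 1 + 4 + 1 = 6; strictly interior points = area - boundary/2 + 1 = 1066; answer 1066
Part III: S2 = 1066; d = -10; 3*(-10)^4 - 8*(-10)^3 + 1*(-10)^1 - 3 = (30000) + (8000) + (-10) + (-3) = 37987; answer 37987

37987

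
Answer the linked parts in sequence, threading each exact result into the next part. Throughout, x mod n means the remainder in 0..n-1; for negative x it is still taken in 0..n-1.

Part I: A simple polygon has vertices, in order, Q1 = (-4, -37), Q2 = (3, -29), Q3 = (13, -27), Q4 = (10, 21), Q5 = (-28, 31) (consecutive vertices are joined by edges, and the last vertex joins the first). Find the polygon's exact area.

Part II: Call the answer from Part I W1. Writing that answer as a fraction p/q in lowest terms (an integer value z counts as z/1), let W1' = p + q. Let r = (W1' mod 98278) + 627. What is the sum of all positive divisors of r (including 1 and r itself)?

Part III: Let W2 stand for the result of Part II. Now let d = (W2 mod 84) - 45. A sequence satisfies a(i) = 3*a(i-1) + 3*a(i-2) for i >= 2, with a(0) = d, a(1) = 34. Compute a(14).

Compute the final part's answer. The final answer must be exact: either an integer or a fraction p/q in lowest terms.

Part I: cross terms: (-4*-29 - 3*-37)=227, (3*-27 - 13*-29)=296, (13*21 - 10*-27)=543, (10*31 - -28*21)=898, (-28*-37 - -4*31)=1160; twice the area = |3124| = 3124; area = 1562; answer 1562
Part II: W1 = 1562; threaded value p + q = 1563; r = 2190; 2190 = 2 * 3 * 5 * 73; sigma = (1 + 2) * (1 + 3) * (1 + 5) * (1 + 73) = 3 * 4 * 6 * 74 = 5328; answer 5328
Part III: W2 = 5328; d = -9; a(2) = 3*(34) + 3*(-9) = 75; iterating: a(2)=75, a(3)=327, a(4)=1206, a(5)=4599, a(6)=17415, a(7)=66042, a(8)=250371, a(9)=949239, a(10)=3598830, a(11)=13644207, a(12)=51729111, a(13)=196119954, a(14)=743547195; answer 743547195

743547195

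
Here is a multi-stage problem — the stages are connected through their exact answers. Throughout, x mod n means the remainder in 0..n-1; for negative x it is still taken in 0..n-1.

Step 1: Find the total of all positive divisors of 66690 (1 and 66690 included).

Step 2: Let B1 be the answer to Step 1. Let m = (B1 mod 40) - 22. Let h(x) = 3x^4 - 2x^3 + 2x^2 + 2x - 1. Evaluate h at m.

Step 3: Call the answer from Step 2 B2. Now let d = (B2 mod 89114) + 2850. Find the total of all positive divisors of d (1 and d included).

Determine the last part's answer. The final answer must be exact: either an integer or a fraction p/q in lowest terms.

Step 1: 66690 = 2 * 3^3 * 5 * 13 * 19; sigma = (1 + 2) * (1 + 3 + 9 + 27) * (1 + 5) * (1 + 13) * (1 + 19) = 3 * 40 * 6 * 14 * 20 = 201600; answer 201600
Step 2: B1 = 201600; m = -22; 3*(-22)^4 - 2*(-22)^3 + 2*(-22)^2 + 2*(-22)^1 - 1 = (702768) + (21296) + (968) + (-44) + (-1) = 724987; answer 724987
Step 3: B2 = 724987; d = 14925; 14925 = 3 * 5^2 * 199; sigma = (1 + 3) * (1 + 5 + 25) * (1 + 199) = 4 * 31 * 200 = 24800; answer 24800

24800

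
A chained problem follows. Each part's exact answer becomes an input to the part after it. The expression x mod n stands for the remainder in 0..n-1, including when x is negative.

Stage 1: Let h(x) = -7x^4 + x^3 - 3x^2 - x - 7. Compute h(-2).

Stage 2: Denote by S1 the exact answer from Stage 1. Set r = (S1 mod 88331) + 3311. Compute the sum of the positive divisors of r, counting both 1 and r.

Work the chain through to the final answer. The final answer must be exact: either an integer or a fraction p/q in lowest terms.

Stage 1: -7*(-2)^4 + 1*(-2)^3 - 3*(-2)^2 - 1*(-2)^1 - 7 = (-112) + (-8) + (-12) + (2) + (-7) = -137; answer -137
Stage 2: S1 = -137; r = 91505; 91505 = 5 * 18301; sigma = (1 + 5) * (1 + 18301) = 6 * 18302 = 109812; answer 109812

109812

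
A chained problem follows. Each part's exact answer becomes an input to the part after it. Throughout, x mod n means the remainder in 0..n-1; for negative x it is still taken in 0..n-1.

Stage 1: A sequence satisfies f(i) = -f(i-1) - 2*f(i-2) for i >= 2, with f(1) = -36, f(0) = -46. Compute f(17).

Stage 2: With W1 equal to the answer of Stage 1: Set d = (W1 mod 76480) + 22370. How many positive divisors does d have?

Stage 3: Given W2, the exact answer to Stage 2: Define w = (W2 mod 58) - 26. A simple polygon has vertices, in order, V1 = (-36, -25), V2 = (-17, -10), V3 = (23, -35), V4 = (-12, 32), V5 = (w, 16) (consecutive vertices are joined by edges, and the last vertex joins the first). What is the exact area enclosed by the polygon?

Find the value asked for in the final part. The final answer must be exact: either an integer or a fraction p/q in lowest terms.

1015

Stage 1: f(2) = -1*(-36) - 2*(-46) = 128; iterating: f(2)=128, f(3)=-56, f(4)=-200, f(5)=312, f(6)=88, f(7)=-712, f(8)=536, f(9)=888, f(10)=-1960, f(11)=184, f(12)=3736, f(13)=-4104, f(14)=-3368, f(15)=11576, f(16)=-4840, f(17)=-18312; answer -18312
Stage 2: W1 = -18312; d = 80538; 80538 = 2 * 3 * 31 * 433; number of divisors = (1+1) * (1+1) * (1+1) * (1+1) = 16; answer 16
Stage 3: W2 = 16; w = -10; cross terms: (-36*-10 - -17*-25)=-65, (-17*-35 - 23*-10)=825, (23*32 - -12*-35)=316, (-12*16 - -10*32)=128, (-10*-25 - -36*16)=826; twice the area = |2030| = 2030; area = 1015; answer 1015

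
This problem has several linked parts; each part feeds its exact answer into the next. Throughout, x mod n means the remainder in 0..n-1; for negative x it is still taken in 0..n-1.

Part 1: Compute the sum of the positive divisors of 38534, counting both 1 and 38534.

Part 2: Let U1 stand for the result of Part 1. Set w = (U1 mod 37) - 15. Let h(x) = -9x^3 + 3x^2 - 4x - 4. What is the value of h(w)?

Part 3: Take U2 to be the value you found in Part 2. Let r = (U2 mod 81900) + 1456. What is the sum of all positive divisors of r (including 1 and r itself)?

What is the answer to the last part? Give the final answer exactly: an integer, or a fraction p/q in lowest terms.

5208

Part 1: 38534 = 2 * 19267; sigma = (1 + 2) * (1 + 19267) = 3 * 19268 = 57804; answer 57804
Part 2: U1 = 57804; w = -5; -9*(-5)^3 + 3*(-5)^2 - 4*(-5)^1 - 4 = (1125) + (75) + (20) + (-4) = 1216; answer 1216
Part 3: U2 = 1216; r = 2672; 2672 = 2^4 * 167; sigma = (1 + 2 + 4 + 8 + 16) * (1 + 167) = 31 * 168 = 5208; answer 5208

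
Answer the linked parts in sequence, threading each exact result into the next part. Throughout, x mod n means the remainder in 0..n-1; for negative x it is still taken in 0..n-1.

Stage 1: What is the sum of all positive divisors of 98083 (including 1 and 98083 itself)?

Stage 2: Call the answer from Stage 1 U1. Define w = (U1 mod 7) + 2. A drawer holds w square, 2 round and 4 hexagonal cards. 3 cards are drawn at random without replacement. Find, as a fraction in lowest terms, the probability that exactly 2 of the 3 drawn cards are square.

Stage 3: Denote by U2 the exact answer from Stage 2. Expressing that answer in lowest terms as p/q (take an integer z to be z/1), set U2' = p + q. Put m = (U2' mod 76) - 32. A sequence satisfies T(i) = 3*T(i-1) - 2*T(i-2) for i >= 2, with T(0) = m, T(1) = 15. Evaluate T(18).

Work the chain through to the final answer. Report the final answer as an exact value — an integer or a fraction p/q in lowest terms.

4194287

Stage 1: 98083 = 43 * 2281; sigma = (1 + 43) * (1 + 2281) = 44 * 2282 = 100408; answer 100408
Stage 2: U1 = 100408; w = 2; total draws C(8,3) = 56; favorable C(2,2)*C(6,1) = 6; P = 3/28; answer 3/28
Stage 3: U2 = 3/28; threaded value p + q = 31; m = -1; T(2) = 3*(15) - 2*(-1) = 47; iterating: T(2)=47, T(3)=111, T(4)=239, T(5)=495, T(6)=1007, T(7)=2031, T(8)=4079, T(9)=8175, T(10)=16367, T(11)=32751, T(12)=65519, T(13)=131055, T(14)=262127, T(15)=524271, T(16)=1048559, T(17)=2097135, T(18)=4194287; answer 4194287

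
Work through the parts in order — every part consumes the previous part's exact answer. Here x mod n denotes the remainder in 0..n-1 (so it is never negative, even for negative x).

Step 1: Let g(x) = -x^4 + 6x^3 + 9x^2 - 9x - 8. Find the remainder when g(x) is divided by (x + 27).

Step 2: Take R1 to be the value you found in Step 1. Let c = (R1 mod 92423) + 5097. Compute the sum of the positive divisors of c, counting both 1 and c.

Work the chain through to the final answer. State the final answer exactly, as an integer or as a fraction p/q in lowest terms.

Step 1: remainder = value at the root: -1*(-27)^4 + 6*(-27)^3 + 9*(-27)^2 - 9*(-27)^1 - 8 = (-531441) + (-118098) + (6561) + (243) + (-8) = -642743; answer -642743
Step 2: R1 = -642743; c = 9315; 9315 = 3^4 * 5 * 23; sigma = (1 + 3 + 9 + 27 + 81) * (1 + 5) * (1 + 23) = 121 * 6 * 24 = 17424; answer 17424

17424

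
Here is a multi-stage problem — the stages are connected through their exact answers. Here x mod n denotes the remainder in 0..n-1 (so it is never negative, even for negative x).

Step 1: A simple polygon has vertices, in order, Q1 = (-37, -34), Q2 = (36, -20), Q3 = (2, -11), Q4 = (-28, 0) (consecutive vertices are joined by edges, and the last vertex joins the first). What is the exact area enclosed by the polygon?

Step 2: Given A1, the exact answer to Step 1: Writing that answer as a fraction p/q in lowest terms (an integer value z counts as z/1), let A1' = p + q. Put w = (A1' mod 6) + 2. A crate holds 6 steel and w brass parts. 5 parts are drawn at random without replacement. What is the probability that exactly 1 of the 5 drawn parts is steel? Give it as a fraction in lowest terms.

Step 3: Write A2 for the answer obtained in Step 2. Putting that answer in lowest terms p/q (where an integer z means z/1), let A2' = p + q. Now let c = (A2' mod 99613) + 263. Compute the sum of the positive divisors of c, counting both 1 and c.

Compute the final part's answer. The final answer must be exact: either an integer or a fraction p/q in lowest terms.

Step 1: cross terms: (-37*-20 - 36*-34)=1964, (36*-11 - 2*-20)=-356, (2*0 - -28*-11)=-308, (-28*-34 - -37*0)=952; twice the area = |2252| = 2252; area = 1126; answer 1126
Step 2: A1 = 1126; threaded value p + q = 1127; w = 7; total draws C(13,5) = 1287; favorable C(6,1)*C(7,4) = 210; P = 70/429; answer 70/429
Step 3: A2 = 70/429; threaded value p + q = 499; c = 762; 762 = 2 * 3 * 127; sigma = (1 + 2) * (1 + 3) * (1 + 127) = 3 * 4 * 128 = 1536; answer 1536

1536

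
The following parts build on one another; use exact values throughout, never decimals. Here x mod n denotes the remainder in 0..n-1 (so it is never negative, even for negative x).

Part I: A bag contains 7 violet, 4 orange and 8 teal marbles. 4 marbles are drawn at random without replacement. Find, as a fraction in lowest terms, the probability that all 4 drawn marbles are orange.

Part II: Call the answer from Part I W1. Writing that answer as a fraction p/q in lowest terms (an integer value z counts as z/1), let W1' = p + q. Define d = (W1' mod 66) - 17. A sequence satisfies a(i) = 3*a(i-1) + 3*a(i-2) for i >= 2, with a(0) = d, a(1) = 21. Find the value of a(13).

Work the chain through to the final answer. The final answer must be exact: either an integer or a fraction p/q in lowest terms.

Part I: total draws C(19,4) = 3876; favorable C(4,4) = 1; P = 1/3876; answer 1/3876
Part II: W1 = 1/3876; threaded value p + q = 3877; d = 32; a(2) = 3*(21) + 3*(32) = 159; iterating: a(2)=159, a(3)=540, a(4)=2097, a(5)=7911, a(6)=30024, a(7)=113805, a(8)=431487, a(9)=1635876, a(10)=6202089, a(11)=23513895, a(12)=89147952, a(13)=337985541; answer 337985541

337985541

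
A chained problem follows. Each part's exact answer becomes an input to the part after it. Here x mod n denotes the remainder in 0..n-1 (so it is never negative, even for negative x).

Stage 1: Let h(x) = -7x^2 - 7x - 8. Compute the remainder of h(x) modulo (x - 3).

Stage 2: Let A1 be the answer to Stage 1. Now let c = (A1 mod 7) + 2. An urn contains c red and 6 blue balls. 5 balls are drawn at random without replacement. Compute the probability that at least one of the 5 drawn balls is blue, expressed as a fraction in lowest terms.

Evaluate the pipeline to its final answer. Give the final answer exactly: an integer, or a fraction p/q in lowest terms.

Stage 1: remainder = value at the root: -7*(3)^2 - 7*(3)^1 - 8 = (-63) + (-21) + (-8) = -92; answer -92
Stage 2: A1 = -92; c = 8; total draws C(14,5) = 2002; complement C(8,5) = 56; favorable 2002 - 56 = 1946; P = 139/143; answer 139/143

139/143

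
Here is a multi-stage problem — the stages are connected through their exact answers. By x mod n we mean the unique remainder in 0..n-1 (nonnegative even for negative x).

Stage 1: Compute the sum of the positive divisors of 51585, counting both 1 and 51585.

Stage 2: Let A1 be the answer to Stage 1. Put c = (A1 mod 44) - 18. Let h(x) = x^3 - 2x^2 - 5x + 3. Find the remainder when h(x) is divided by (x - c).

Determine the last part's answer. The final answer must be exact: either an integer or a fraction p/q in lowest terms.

Stage 1: 51585 = 3 * 5 * 19 * 181; sigma = (1 + 3) * (1 + 5) * (1 + 19) * (1 + 181) = 4 * 6 * 20 * 182 = 87360; answer 87360
Stage 2: A1 = 87360; c = 2; remainder = value at the root: 1*(2)^3 - 2*(2)^2 - 5*(2)^1 + 3 = (8) + (-8) + (-10) + (3) = -7; answer -7

-7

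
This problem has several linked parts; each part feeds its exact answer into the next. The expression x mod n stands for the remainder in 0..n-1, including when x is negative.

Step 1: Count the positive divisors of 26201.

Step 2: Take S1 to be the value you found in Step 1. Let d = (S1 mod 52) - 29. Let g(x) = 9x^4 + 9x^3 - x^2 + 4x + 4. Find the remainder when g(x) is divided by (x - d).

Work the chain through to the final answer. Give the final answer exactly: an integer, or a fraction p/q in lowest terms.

1666459

Step 1: 26201 = 7 * 19 * 197; number of divisors = (1+1) * (1+1) * (1+1) = 8; answer 8
Step 2: S1 = 8; d = -21; remainder = value at the root: 9*(-21)^4 + 9*(-21)^3 - 1*(-21)^2 + 4*(-21)^1 + 4 = (1750329) + (-83349) + (-441) + (-84) + (4) = 1666459; answer 1666459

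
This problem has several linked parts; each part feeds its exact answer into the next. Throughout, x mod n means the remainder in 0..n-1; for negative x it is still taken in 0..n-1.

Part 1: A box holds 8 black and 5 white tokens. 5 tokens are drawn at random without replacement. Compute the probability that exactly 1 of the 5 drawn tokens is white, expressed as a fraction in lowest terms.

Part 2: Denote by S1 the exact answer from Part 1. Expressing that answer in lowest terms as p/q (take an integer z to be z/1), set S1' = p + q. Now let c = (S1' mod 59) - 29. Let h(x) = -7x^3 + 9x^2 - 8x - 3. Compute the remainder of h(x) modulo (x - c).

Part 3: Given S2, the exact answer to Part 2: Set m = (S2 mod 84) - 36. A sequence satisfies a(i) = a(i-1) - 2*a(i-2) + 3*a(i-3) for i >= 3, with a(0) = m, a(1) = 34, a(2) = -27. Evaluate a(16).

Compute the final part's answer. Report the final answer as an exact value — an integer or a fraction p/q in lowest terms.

Part 1: total draws C(13,5) = 1287; favorable C(5,1)*C(8,4) = 350; P = 350/1287; answer 350/1287
Part 2: S1 = 350/1287; threaded value p + q = 1637; c = 15; remainder = value at the root: -7*(15)^3 + 9*(15)^2 - 8*(15)^1 - 3 = (-23625) + (2025) + (-120) + (-3) = -21723; answer -21723
Part 3: S2 = -21723; m = -3; a(3) = 1*(-27) - 2*(34) + 3*(-3) = -104; iterating: a(3)=-104, a(4)=52, a(5)=179, a(6)=-237, a(7)=-439, a(8)=572, a(9)=739, a(10)=-1722, a(11)=-1484, a(12)=4177, a(13)=1979, a(14)=-10827, a(15)=-2254, a(16)=25337; answer 25337

25337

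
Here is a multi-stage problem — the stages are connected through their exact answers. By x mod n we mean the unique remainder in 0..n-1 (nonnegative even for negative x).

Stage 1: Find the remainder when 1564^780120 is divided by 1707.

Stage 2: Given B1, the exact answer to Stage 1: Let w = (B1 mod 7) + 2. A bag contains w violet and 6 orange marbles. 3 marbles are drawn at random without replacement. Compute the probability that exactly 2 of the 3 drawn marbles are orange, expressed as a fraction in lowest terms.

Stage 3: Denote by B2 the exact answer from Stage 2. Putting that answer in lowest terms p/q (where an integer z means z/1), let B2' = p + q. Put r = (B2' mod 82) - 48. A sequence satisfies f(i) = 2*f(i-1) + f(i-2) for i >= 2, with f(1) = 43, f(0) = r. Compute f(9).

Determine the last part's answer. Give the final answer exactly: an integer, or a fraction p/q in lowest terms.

40315

Stage 1: squarings mod 1707: 1564^1=1564, 1564^2=1672, 1564^4=1225, 1564^8=172, 1564^16=565, 1564^32=16, 1564^64=256, 1564^128=670, 1564^256=1666, 1564^512=1681, 1564^1024=676, 1564^2048=1207, 1564^4096=778, 1564^8192=1006, 1564^16384=1492, 1564^32768=136, 1564^65536=1426, 1564^131072=439, 1564^262144=1537, 1564^524288=1588; 1564^780120 = 1564^8 * 1564^16 * 1564^64 * 1564^256 * 1564^512 * 1564^1024 * 1564^8192 * 1564^16384 * 1564^32768 * 1564^65536 * 1564^131072 * 1564^524288 = 1666 (mod 1707); answer 1666
Stage 2: B1 = 1666; w = 2; total draws C(8,3) = 56; favorable C(6,2)*C(2,1) = 30; P = 15/28; answer 15/28
Stage 3: B2 = 15/28; threaded value p + q = 43; r = -5; f(2) = 2*(43) + 1*(-5) = 81; iterating: f(2)=81, f(3)=205, f(4)=491, f(5)=1187, f(6)=2865, f(7)=6917, f(8)=16699, f(9)=40315; answer 40315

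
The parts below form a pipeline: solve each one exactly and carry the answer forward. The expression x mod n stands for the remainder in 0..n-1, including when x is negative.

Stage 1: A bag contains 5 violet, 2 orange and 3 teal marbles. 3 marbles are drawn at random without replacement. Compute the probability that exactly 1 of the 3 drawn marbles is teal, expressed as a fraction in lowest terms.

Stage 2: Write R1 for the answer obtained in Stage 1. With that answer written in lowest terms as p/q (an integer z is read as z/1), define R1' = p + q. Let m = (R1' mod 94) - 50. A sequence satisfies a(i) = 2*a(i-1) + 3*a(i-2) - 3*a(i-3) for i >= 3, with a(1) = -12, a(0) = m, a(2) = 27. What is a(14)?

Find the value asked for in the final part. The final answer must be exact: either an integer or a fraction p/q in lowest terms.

865923

Stage 1: total draws C(10,3) = 120; favorable C(3,1)*C(7,2) = 63; P = 21/40; answer 21/40
Stage 2: R1 = 21/40; threaded value p + q = 61; m = 11; a(3) = 2*(27) + 3*(-12) - 3*(11) = -15; iterating: a(3)=-15, a(4)=87, a(5)=48, a(6)=402, a(7)=687, a(8)=2436, a(9)=5727, a(10)=16701, a(11)=43275, a(12)=119472, a(13)=318666, a(14)=865923; answer 865923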